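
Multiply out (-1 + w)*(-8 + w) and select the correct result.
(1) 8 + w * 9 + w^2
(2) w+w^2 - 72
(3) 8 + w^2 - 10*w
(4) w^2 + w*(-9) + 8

Expanding (-1 + w)*(-8 + w):
= w^2 + w*(-9) + 8
4) w^2 + w*(-9) + 8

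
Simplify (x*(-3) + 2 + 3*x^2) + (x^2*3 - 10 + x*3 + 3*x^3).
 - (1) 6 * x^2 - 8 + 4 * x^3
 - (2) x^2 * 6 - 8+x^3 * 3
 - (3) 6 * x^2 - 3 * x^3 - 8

Adding the polynomials and combining like terms:
(x*(-3) + 2 + 3*x^2) + (x^2*3 - 10 + x*3 + 3*x^3)
= x^2 * 6 - 8+x^3 * 3
2) x^2 * 6 - 8+x^3 * 3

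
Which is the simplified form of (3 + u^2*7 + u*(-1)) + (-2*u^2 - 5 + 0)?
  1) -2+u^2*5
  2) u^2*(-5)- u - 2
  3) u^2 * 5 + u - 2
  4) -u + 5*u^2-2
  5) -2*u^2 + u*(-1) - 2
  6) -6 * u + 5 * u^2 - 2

Adding the polynomials and combining like terms:
(3 + u^2*7 + u*(-1)) + (-2*u^2 - 5 + 0)
= -u + 5*u^2-2
4) -u + 5*u^2-2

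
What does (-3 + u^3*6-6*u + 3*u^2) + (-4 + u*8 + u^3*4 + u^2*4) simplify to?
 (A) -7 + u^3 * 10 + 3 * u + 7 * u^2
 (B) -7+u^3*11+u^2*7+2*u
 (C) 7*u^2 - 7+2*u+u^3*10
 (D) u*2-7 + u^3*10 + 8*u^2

Adding the polynomials and combining like terms:
(-3 + u^3*6 - 6*u + 3*u^2) + (-4 + u*8 + u^3*4 + u^2*4)
= 7*u^2 - 7+2*u+u^3*10
C) 7*u^2 - 7+2*u+u^3*10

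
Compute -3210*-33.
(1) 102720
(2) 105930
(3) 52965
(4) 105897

-3210 * -33 = 105930
2) 105930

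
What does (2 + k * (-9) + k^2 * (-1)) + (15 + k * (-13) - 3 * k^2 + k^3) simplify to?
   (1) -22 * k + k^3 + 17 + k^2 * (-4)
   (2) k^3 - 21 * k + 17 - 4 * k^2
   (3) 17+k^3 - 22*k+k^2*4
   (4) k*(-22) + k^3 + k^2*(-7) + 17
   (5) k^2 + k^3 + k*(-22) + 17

Adding the polynomials and combining like terms:
(2 + k*(-9) + k^2*(-1)) + (15 + k*(-13) - 3*k^2 + k^3)
= -22 * k + k^3 + 17 + k^2 * (-4)
1) -22 * k + k^3 + 17 + k^2 * (-4)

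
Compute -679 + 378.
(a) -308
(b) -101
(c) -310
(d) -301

-679 + 378 = -301
d) -301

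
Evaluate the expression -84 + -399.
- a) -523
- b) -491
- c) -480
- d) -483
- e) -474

-84 + -399 = -483
d) -483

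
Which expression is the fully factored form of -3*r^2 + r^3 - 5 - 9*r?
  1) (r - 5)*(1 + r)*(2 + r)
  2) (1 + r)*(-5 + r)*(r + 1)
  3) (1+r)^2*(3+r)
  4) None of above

We need to factor -3*r^2 + r^3 - 5 - 9*r.
The factored form is (1 + r)*(-5 + r)*(r + 1).
2) (1 + r)*(-5 + r)*(r + 1)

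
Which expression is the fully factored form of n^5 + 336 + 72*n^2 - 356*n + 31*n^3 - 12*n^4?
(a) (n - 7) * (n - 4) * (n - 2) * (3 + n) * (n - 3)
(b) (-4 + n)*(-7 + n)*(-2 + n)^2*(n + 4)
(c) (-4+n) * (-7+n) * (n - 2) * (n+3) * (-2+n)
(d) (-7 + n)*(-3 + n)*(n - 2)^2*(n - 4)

We need to factor n^5 + 336 + 72*n^2 - 356*n + 31*n^3 - 12*n^4.
The factored form is (-4+n) * (-7+n) * (n - 2) * (n+3) * (-2+n).
c) (-4+n) * (-7+n) * (n - 2) * (n+3) * (-2+n)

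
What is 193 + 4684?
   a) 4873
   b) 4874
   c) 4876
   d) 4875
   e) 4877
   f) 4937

193 + 4684 = 4877
e) 4877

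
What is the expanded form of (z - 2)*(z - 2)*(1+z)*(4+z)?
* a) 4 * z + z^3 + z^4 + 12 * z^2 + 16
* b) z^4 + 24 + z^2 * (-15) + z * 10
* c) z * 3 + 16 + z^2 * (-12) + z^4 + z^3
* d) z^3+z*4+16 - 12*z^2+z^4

Expanding (z - 2)*(z - 2)*(1+z)*(4+z):
= z^3+z*4+16 - 12*z^2+z^4
d) z^3+z*4+16 - 12*z^2+z^4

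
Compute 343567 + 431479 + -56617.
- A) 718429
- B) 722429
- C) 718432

First: 343567 + 431479 = 775046
Then: 775046 + -56617 = 718429
A) 718429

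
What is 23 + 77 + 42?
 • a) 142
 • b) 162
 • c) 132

First: 23 + 77 = 100
Then: 100 + 42 = 142
a) 142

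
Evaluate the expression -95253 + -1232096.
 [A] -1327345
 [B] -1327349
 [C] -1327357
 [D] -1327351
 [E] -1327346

-95253 + -1232096 = -1327349
B) -1327349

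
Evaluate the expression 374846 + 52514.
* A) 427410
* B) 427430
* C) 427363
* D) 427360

374846 + 52514 = 427360
D) 427360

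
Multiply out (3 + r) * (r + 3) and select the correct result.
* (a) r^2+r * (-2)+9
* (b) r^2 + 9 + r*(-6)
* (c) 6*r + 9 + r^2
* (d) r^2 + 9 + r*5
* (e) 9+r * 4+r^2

Expanding (3 + r) * (r + 3):
= 6*r + 9 + r^2
c) 6*r + 9 + r^2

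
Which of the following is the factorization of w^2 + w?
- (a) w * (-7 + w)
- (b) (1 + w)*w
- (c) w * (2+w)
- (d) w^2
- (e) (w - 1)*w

We need to factor w^2 + w.
The factored form is (1 + w)*w.
b) (1 + w)*w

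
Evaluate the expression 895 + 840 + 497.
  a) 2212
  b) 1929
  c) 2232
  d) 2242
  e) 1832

First: 895 + 840 = 1735
Then: 1735 + 497 = 2232
c) 2232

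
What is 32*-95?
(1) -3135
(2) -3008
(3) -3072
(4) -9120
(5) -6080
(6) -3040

32 * -95 = -3040
6) -3040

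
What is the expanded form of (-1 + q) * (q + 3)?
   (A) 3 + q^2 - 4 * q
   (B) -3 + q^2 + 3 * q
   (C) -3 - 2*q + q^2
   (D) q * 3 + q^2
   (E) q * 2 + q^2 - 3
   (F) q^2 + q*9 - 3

Expanding (-1 + q) * (q + 3):
= q * 2 + q^2 - 3
E) q * 2 + q^2 - 3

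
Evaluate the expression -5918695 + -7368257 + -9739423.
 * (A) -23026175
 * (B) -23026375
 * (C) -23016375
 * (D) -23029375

First: -5918695 + -7368257 = -13286952
Then: -13286952 + -9739423 = -23026375
B) -23026375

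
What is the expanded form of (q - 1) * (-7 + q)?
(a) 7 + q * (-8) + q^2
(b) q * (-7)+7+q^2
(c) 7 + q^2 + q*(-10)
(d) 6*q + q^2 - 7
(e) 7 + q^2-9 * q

Expanding (q - 1) * (-7 + q):
= 7 + q * (-8) + q^2
a) 7 + q * (-8) + q^2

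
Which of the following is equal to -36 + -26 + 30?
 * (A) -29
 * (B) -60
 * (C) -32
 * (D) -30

First: -36 + -26 = -62
Then: -62 + 30 = -32
C) -32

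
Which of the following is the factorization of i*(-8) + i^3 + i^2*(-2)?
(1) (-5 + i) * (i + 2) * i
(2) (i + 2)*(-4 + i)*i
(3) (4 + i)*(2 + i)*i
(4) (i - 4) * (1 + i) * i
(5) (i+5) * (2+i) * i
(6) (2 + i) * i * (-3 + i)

We need to factor i*(-8) + i^3 + i^2*(-2).
The factored form is (i + 2)*(-4 + i)*i.
2) (i + 2)*(-4 + i)*i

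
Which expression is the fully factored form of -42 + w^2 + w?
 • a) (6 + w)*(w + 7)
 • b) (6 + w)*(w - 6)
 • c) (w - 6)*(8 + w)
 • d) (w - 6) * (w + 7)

We need to factor -42 + w^2 + w.
The factored form is (w - 6) * (w + 7).
d) (w - 6) * (w + 7)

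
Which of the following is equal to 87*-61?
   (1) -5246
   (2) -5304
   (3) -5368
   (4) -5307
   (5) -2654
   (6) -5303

87 * -61 = -5307
4) -5307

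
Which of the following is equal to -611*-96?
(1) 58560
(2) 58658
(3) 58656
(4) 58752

-611 * -96 = 58656
3) 58656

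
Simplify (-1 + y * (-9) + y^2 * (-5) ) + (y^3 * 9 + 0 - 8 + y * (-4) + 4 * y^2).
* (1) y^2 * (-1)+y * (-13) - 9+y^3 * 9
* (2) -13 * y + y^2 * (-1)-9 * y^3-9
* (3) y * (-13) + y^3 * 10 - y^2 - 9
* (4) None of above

Adding the polynomials and combining like terms:
(-1 + y*(-9) + y^2*(-5)) + (y^3*9 + 0 - 8 + y*(-4) + 4*y^2)
= y^2 * (-1)+y * (-13) - 9+y^3 * 9
1) y^2 * (-1)+y * (-13) - 9+y^3 * 9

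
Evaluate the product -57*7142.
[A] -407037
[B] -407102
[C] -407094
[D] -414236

-57 * 7142 = -407094
C) -407094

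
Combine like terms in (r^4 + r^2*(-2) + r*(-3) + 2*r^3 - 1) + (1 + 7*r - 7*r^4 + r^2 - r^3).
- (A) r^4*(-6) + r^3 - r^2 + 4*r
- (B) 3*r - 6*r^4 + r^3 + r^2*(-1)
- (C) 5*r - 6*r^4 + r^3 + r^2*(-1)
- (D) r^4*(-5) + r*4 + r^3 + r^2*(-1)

Adding the polynomials and combining like terms:
(r^4 + r^2*(-2) + r*(-3) + 2*r^3 - 1) + (1 + 7*r - 7*r^4 + r^2 - r^3)
= r^4*(-6) + r^3 - r^2 + 4*r
A) r^4*(-6) + r^3 - r^2 + 4*r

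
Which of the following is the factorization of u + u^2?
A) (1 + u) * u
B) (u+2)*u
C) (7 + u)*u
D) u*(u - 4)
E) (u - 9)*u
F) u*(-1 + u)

We need to factor u + u^2.
The factored form is (1 + u) * u.
A) (1 + u) * u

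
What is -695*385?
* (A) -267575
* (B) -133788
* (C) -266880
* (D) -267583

-695 * 385 = -267575
A) -267575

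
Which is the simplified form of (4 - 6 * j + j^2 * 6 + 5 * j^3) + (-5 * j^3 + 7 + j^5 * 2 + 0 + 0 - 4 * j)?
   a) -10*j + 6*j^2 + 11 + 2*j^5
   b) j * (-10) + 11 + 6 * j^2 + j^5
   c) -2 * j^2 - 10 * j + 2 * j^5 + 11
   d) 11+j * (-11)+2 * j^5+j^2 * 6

Adding the polynomials and combining like terms:
(4 - 6*j + j^2*6 + 5*j^3) + (-5*j^3 + 7 + j^5*2 + 0 + 0 - 4*j)
= -10*j + 6*j^2 + 11 + 2*j^5
a) -10*j + 6*j^2 + 11 + 2*j^5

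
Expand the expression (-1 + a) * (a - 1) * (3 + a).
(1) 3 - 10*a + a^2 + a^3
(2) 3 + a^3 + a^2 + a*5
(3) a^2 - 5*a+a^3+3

Expanding (-1 + a) * (a - 1) * (3 + a):
= a^2 - 5*a+a^3+3
3) a^2 - 5*a+a^3+3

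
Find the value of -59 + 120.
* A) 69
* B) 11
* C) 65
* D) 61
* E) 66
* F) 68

-59 + 120 = 61
D) 61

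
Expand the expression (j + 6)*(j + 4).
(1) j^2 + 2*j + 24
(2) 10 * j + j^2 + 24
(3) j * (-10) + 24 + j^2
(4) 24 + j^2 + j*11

Expanding (j + 6)*(j + 4):
= 10 * j + j^2 + 24
2) 10 * j + j^2 + 24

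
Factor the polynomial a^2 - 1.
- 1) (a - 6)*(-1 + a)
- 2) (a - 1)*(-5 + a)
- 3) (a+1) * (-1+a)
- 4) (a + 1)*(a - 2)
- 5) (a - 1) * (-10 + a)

We need to factor a^2 - 1.
The factored form is (a+1) * (-1+a).
3) (a+1) * (-1+a)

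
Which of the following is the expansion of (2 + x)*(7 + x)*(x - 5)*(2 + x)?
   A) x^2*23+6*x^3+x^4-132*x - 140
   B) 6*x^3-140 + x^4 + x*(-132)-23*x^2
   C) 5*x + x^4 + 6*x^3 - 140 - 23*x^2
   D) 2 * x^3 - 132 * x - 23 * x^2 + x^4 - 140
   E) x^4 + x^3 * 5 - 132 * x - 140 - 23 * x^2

Expanding (2 + x)*(7 + x)*(x - 5)*(2 + x):
= 6*x^3-140 + x^4 + x*(-132)-23*x^2
B) 6*x^3-140 + x^4 + x*(-132)-23*x^2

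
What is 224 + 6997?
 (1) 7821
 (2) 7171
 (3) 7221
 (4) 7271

224 + 6997 = 7221
3) 7221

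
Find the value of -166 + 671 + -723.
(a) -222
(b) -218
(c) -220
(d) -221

First: -166 + 671 = 505
Then: 505 + -723 = -218
b) -218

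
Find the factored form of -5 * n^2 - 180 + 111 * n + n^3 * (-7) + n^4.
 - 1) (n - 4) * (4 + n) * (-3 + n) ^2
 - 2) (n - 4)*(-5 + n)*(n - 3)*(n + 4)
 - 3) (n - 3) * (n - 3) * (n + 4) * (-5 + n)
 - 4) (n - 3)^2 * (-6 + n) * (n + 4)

We need to factor -5 * n^2 - 180 + 111 * n + n^3 * (-7) + n^4.
The factored form is (n - 3) * (n - 3) * (n + 4) * (-5 + n).
3) (n - 3) * (n - 3) * (n + 4) * (-5 + n)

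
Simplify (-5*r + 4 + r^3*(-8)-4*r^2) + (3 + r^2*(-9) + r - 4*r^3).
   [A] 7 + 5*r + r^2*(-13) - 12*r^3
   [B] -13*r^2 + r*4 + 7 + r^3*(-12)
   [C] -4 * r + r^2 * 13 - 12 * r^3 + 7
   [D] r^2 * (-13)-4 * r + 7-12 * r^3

Adding the polynomials and combining like terms:
(-5*r + 4 + r^3*(-8) - 4*r^2) + (3 + r^2*(-9) + r - 4*r^3)
= r^2 * (-13)-4 * r + 7-12 * r^3
D) r^2 * (-13)-4 * r + 7-12 * r^3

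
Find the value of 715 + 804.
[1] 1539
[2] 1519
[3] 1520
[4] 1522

715 + 804 = 1519
2) 1519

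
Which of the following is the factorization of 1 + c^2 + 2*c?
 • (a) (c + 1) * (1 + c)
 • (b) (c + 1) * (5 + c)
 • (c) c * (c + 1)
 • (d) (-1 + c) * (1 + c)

We need to factor 1 + c^2 + 2*c.
The factored form is (c + 1) * (1 + c).
a) (c + 1) * (1 + c)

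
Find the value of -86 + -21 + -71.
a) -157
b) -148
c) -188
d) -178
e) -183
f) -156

First: -86 + -21 = -107
Then: -107 + -71 = -178
d) -178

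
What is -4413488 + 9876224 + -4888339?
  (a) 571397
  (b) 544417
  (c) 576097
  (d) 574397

First: -4413488 + 9876224 = 5462736
Then: 5462736 + -4888339 = 574397
d) 574397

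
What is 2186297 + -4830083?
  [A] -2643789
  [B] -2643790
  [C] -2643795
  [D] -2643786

2186297 + -4830083 = -2643786
D) -2643786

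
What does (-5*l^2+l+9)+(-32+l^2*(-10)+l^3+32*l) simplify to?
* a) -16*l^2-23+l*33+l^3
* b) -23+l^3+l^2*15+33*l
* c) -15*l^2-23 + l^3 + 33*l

Adding the polynomials and combining like terms:
(-5*l^2 + l + 9) + (-32 + l^2*(-10) + l^3 + 32*l)
= -15*l^2-23 + l^3 + 33*l
c) -15*l^2-23 + l^3 + 33*l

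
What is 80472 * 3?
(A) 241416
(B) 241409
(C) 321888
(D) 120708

80472 * 3 = 241416
A) 241416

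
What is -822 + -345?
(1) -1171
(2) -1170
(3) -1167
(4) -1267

-822 + -345 = -1167
3) -1167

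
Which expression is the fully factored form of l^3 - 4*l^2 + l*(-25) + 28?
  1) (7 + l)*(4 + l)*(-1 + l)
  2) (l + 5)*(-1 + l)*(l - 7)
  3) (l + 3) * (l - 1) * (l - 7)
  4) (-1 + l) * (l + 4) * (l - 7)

We need to factor l^3 - 4*l^2 + l*(-25) + 28.
The factored form is (-1 + l) * (l + 4) * (l - 7).
4) (-1 + l) * (l + 4) * (l - 7)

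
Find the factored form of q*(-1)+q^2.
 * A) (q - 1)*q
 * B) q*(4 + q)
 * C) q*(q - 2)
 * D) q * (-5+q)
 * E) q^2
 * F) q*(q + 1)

We need to factor q*(-1)+q^2.
The factored form is (q - 1)*q.
A) (q - 1)*q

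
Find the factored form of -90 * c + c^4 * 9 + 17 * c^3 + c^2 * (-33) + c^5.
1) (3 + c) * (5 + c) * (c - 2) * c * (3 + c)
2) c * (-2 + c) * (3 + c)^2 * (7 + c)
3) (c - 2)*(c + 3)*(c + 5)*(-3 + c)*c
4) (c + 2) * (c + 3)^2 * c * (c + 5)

We need to factor -90 * c + c^4 * 9 + 17 * c^3 + c^2 * (-33) + c^5.
The factored form is (3 + c) * (5 + c) * (c - 2) * c * (3 + c).
1) (3 + c) * (5 + c) * (c - 2) * c * (3 + c)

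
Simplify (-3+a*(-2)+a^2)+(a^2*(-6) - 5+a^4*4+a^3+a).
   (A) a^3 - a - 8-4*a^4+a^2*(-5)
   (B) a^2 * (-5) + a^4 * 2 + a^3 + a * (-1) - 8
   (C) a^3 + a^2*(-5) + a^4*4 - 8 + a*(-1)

Adding the polynomials and combining like terms:
(-3 + a*(-2) + a^2) + (a^2*(-6) - 5 + a^4*4 + a^3 + a)
= a^3 + a^2*(-5) + a^4*4 - 8 + a*(-1)
C) a^3 + a^2*(-5) + a^4*4 - 8 + a*(-1)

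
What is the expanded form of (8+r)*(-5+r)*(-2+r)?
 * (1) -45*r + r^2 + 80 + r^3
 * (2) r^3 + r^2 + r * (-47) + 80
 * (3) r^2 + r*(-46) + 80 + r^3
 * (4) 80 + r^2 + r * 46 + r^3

Expanding (8+r)*(-5+r)*(-2+r):
= r^2 + r*(-46) + 80 + r^3
3) r^2 + r*(-46) + 80 + r^3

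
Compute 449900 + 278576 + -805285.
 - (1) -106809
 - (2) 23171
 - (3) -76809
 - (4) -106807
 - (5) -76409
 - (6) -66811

First: 449900 + 278576 = 728476
Then: 728476 + -805285 = -76809
3) -76809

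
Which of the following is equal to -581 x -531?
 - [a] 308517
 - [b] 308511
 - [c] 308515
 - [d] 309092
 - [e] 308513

-581 * -531 = 308511
b) 308511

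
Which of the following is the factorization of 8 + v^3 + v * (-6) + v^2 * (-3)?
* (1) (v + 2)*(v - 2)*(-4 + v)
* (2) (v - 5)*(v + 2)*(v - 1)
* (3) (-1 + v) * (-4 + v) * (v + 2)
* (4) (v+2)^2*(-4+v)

We need to factor 8 + v^3 + v * (-6) + v^2 * (-3).
The factored form is (-1 + v) * (-4 + v) * (v + 2).
3) (-1 + v) * (-4 + v) * (v + 2)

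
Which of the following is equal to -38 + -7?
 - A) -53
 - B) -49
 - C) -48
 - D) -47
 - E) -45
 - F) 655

-38 + -7 = -45
E) -45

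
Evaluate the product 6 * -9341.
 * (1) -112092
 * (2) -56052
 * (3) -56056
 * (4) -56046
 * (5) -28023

6 * -9341 = -56046
4) -56046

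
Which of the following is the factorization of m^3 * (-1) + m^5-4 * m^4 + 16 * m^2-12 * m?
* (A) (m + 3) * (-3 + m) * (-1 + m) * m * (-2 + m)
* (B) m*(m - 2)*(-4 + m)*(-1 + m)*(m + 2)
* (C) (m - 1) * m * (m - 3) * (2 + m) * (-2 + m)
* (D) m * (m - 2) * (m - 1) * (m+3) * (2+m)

We need to factor m^3 * (-1) + m^5-4 * m^4 + 16 * m^2-12 * m.
The factored form is (m - 1) * m * (m - 3) * (2 + m) * (-2 + m).
C) (m - 1) * m * (m - 3) * (2 + m) * (-2 + m)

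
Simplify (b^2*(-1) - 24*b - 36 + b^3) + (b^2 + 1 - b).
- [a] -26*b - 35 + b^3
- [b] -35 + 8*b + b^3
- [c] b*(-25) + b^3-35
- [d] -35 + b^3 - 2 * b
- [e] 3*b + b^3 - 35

Adding the polynomials and combining like terms:
(b^2*(-1) - 24*b - 36 + b^3) + (b^2 + 1 - b)
= b*(-25) + b^3-35
c) b*(-25) + b^3-35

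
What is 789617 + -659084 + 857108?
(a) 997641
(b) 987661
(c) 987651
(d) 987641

First: 789617 + -659084 = 130533
Then: 130533 + 857108 = 987641
d) 987641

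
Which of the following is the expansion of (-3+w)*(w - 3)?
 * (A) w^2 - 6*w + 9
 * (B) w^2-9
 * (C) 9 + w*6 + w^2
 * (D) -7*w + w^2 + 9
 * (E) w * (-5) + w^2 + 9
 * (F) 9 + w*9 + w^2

Expanding (-3+w)*(w - 3):
= w^2 - 6*w + 9
A) w^2 - 6*w + 9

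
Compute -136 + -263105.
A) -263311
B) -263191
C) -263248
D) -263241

-136 + -263105 = -263241
D) -263241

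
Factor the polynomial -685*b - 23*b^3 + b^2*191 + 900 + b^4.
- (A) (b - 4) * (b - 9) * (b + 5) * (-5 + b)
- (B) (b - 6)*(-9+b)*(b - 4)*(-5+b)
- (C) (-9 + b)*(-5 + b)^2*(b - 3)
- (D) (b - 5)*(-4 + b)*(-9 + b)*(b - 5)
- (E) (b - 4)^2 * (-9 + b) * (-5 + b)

We need to factor -685*b - 23*b^3 + b^2*191 + 900 + b^4.
The factored form is (b - 5)*(-4 + b)*(-9 + b)*(b - 5).
D) (b - 5)*(-4 + b)*(-9 + b)*(b - 5)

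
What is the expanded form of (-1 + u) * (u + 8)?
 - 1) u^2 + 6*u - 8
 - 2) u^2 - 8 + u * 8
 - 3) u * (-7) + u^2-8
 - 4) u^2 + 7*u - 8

Expanding (-1 + u) * (u + 8):
= u^2 + 7*u - 8
4) u^2 + 7*u - 8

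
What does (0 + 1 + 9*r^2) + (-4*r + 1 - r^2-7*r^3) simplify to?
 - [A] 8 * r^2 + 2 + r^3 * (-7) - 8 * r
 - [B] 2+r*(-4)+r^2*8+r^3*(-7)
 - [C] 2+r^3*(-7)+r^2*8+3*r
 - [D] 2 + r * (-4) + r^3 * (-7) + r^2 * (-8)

Adding the polynomials and combining like terms:
(0 + 1 + 9*r^2) + (-4*r + 1 - r^2 - 7*r^3)
= 2+r*(-4)+r^2*8+r^3*(-7)
B) 2+r*(-4)+r^2*8+r^3*(-7)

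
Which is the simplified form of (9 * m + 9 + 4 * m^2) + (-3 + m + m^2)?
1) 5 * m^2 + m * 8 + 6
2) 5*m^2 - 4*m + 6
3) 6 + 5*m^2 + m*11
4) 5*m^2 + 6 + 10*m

Adding the polynomials and combining like terms:
(9*m + 9 + 4*m^2) + (-3 + m + m^2)
= 5*m^2 + 6 + 10*m
4) 5*m^2 + 6 + 10*m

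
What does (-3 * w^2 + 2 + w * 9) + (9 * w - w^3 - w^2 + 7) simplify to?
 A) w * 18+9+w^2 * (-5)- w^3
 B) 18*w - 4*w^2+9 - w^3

Adding the polynomials and combining like terms:
(-3*w^2 + 2 + w*9) + (9*w - w^3 - w^2 + 7)
= 18*w - 4*w^2+9 - w^3
B) 18*w - 4*w^2+9 - w^3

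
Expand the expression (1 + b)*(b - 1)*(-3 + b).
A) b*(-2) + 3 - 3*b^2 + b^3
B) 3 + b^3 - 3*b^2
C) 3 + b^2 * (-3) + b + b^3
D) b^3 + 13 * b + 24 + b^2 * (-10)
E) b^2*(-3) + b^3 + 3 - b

Expanding (1 + b)*(b - 1)*(-3 + b):
= b^2*(-3) + b^3 + 3 - b
E) b^2*(-3) + b^3 + 3 - b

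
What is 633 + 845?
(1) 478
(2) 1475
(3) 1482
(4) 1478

633 + 845 = 1478
4) 1478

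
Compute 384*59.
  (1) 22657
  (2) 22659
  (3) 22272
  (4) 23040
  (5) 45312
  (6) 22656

384 * 59 = 22656
6) 22656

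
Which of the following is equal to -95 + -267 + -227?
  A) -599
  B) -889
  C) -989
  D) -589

First: -95 + -267 = -362
Then: -362 + -227 = -589
D) -589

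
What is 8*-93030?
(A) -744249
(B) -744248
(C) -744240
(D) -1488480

8 * -93030 = -744240
C) -744240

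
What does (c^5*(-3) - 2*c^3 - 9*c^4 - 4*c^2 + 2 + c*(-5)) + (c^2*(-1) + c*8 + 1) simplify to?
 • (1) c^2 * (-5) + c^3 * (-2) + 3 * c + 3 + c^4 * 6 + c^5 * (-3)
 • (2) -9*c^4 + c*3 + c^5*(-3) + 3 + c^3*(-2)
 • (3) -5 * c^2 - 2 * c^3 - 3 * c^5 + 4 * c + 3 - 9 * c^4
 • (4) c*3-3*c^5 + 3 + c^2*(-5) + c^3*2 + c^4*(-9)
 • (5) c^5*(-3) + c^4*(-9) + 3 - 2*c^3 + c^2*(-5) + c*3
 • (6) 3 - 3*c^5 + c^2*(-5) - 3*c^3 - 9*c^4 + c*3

Adding the polynomials and combining like terms:
(c^5*(-3) - 2*c^3 - 9*c^4 - 4*c^2 + 2 + c*(-5)) + (c^2*(-1) + c*8 + 1)
= c^5*(-3) + c^4*(-9) + 3 - 2*c^3 + c^2*(-5) + c*3
5) c^5*(-3) + c^4*(-9) + 3 - 2*c^3 + c^2*(-5) + c*3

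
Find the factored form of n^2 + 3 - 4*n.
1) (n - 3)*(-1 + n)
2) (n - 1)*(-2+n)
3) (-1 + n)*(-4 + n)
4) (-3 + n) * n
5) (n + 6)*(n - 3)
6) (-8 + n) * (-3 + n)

We need to factor n^2 + 3 - 4*n.
The factored form is (n - 3)*(-1 + n).
1) (n - 3)*(-1 + n)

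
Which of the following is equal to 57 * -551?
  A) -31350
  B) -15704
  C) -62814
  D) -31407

57 * -551 = -31407
D) -31407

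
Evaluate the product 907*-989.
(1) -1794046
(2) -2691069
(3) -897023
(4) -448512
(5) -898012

907 * -989 = -897023
3) -897023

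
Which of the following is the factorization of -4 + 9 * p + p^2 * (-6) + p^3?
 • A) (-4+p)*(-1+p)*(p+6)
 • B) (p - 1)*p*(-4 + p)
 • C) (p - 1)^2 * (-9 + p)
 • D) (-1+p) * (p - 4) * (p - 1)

We need to factor -4 + 9 * p + p^2 * (-6) + p^3.
The factored form is (-1+p) * (p - 4) * (p - 1).
D) (-1+p) * (p - 4) * (p - 1)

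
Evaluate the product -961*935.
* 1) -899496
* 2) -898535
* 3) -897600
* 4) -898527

-961 * 935 = -898535
2) -898535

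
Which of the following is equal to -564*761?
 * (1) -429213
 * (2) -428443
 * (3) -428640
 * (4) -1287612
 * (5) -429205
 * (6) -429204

-564 * 761 = -429204
6) -429204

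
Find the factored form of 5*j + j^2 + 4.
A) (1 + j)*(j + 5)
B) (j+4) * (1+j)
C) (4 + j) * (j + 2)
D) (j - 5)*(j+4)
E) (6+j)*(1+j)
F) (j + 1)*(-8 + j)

We need to factor 5*j + j^2 + 4.
The factored form is (j+4) * (1+j).
B) (j+4) * (1+j)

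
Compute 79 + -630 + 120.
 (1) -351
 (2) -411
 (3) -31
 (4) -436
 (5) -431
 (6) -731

First: 79 + -630 = -551
Then: -551 + 120 = -431
5) -431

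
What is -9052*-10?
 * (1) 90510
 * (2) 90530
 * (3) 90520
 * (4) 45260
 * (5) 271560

-9052 * -10 = 90520
3) 90520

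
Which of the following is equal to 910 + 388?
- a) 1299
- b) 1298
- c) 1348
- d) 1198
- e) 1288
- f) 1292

910 + 388 = 1298
b) 1298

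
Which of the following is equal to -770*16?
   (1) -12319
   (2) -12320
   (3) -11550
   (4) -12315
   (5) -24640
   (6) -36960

-770 * 16 = -12320
2) -12320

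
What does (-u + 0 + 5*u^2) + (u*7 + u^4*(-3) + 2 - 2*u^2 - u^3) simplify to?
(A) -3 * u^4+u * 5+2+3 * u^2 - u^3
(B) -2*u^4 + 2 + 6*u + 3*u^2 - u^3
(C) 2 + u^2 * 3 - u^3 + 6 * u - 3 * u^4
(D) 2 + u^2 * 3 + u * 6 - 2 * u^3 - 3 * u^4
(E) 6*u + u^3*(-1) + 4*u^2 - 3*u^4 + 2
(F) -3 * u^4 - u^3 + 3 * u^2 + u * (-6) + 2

Adding the polynomials and combining like terms:
(-u + 0 + 5*u^2) + (u*7 + u^4*(-3) + 2 - 2*u^2 - u^3)
= 2 + u^2 * 3 - u^3 + 6 * u - 3 * u^4
C) 2 + u^2 * 3 - u^3 + 6 * u - 3 * u^4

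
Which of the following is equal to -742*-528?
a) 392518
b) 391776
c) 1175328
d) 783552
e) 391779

-742 * -528 = 391776
b) 391776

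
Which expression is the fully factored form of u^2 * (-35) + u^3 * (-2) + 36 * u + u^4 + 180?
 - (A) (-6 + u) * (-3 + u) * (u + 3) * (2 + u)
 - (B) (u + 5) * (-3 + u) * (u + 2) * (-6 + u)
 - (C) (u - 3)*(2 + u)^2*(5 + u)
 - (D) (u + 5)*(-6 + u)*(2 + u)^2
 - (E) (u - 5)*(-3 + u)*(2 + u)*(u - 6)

We need to factor u^2 * (-35) + u^3 * (-2) + 36 * u + u^4 + 180.
The factored form is (u + 5) * (-3 + u) * (u + 2) * (-6 + u).
B) (u + 5) * (-3 + u) * (u + 2) * (-6 + u)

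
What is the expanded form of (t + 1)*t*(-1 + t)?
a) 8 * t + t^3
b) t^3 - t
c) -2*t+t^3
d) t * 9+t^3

Expanding (t + 1)*t*(-1 + t):
= t^3 - t
b) t^3 - t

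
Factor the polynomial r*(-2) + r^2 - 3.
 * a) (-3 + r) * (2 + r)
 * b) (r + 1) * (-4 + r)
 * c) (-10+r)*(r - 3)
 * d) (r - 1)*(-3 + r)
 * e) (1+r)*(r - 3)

We need to factor r*(-2) + r^2 - 3.
The factored form is (1+r)*(r - 3).
e) (1+r)*(r - 3)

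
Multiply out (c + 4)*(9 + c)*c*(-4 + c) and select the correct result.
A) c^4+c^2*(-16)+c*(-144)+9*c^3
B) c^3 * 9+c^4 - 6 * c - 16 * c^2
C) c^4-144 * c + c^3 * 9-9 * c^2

Expanding (c + 4)*(9 + c)*c*(-4 + c):
= c^4+c^2*(-16)+c*(-144)+9*c^3
A) c^4+c^2*(-16)+c*(-144)+9*c^3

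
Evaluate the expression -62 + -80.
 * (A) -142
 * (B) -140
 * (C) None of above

-62 + -80 = -142
A) -142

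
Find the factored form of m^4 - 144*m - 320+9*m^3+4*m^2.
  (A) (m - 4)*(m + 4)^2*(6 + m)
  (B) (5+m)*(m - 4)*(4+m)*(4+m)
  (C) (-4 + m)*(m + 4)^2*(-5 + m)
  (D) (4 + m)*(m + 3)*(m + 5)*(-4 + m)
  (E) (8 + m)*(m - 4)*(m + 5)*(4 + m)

We need to factor m^4 - 144*m - 320+9*m^3+4*m^2.
The factored form is (5+m)*(m - 4)*(4+m)*(4+m).
B) (5+m)*(m - 4)*(4+m)*(4+m)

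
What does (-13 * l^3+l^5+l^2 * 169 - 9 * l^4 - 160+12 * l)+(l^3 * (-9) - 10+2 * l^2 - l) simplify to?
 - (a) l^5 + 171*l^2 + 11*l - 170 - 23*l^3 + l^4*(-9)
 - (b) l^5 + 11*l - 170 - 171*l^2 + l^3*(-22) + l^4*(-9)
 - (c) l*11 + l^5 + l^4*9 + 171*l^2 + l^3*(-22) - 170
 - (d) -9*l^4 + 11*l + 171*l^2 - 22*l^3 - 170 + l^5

Adding the polynomials and combining like terms:
(-13*l^3 + l^5 + l^2*169 - 9*l^4 - 160 + 12*l) + (l^3*(-9) - 10 + 2*l^2 - l)
= -9*l^4 + 11*l + 171*l^2 - 22*l^3 - 170 + l^5
d) -9*l^4 + 11*l + 171*l^2 - 22*l^3 - 170 + l^5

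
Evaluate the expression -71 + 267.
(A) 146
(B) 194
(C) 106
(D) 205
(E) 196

-71 + 267 = 196
E) 196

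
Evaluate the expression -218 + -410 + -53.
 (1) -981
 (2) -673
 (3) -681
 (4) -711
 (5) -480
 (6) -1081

First: -218 + -410 = -628
Then: -628 + -53 = -681
3) -681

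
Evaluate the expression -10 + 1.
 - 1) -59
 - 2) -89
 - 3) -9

-10 + 1 = -9
3) -9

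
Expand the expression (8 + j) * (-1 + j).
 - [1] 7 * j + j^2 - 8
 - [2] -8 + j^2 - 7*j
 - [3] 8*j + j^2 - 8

Expanding (8 + j) * (-1 + j):
= 7 * j + j^2 - 8
1) 7 * j + j^2 - 8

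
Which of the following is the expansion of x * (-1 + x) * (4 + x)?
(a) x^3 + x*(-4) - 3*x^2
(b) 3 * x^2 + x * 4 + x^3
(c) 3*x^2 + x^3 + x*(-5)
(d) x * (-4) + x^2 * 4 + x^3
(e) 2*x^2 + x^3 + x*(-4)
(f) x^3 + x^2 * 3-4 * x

Expanding x * (-1 + x) * (4 + x):
= x^3 + x^2 * 3-4 * x
f) x^3 + x^2 * 3-4 * x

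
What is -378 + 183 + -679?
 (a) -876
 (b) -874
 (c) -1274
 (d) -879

First: -378 + 183 = -195
Then: -195 + -679 = -874
b) -874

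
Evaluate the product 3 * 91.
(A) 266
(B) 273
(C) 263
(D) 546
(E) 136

3 * 91 = 273
B) 273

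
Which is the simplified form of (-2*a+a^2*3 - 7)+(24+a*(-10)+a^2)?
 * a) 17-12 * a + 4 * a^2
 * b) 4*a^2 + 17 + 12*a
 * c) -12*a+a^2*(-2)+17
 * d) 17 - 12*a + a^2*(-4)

Adding the polynomials and combining like terms:
(-2*a + a^2*3 - 7) + (24 + a*(-10) + a^2)
= 17-12 * a + 4 * a^2
a) 17-12 * a + 4 * a^2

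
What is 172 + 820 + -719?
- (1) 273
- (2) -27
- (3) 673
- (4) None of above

First: 172 + 820 = 992
Then: 992 + -719 = 273
1) 273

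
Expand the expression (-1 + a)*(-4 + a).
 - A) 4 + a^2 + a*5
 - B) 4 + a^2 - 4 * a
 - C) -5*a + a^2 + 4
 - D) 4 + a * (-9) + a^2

Expanding (-1 + a)*(-4 + a):
= -5*a + a^2 + 4
C) -5*a + a^2 + 4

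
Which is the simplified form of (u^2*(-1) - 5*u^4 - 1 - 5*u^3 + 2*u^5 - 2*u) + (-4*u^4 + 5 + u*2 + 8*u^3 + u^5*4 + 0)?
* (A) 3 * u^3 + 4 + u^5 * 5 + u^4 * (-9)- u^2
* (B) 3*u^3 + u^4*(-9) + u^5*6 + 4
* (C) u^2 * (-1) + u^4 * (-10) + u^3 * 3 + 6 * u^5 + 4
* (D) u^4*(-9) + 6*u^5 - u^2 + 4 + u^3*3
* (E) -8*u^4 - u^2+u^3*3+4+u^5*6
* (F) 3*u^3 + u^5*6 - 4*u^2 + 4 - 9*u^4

Adding the polynomials and combining like terms:
(u^2*(-1) - 5*u^4 - 1 - 5*u^3 + 2*u^5 - 2*u) + (-4*u^4 + 5 + u*2 + 8*u^3 + u^5*4 + 0)
= u^4*(-9) + 6*u^5 - u^2 + 4 + u^3*3
D) u^4*(-9) + 6*u^5 - u^2 + 4 + u^3*3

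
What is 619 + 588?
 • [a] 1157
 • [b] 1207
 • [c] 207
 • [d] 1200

619 + 588 = 1207
b) 1207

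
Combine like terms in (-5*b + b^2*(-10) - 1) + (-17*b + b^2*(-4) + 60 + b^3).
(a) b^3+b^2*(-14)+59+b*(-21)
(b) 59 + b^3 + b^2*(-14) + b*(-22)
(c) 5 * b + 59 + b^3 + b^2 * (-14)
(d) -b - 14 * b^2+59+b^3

Adding the polynomials and combining like terms:
(-5*b + b^2*(-10) - 1) + (-17*b + b^2*(-4) + 60 + b^3)
= 59 + b^3 + b^2*(-14) + b*(-22)
b) 59 + b^3 + b^2*(-14) + b*(-22)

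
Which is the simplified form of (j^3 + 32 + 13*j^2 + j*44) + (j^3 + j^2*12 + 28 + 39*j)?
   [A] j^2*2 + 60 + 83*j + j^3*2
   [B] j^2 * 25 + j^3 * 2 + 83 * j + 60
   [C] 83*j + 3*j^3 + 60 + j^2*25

Adding the polynomials and combining like terms:
(j^3 + 32 + 13*j^2 + j*44) + (j^3 + j^2*12 + 28 + 39*j)
= j^2 * 25 + j^3 * 2 + 83 * j + 60
B) j^2 * 25 + j^3 * 2 + 83 * j + 60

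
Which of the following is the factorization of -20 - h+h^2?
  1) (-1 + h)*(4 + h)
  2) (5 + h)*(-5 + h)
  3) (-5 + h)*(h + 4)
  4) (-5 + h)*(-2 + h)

We need to factor -20 - h+h^2.
The factored form is (-5 + h)*(h + 4).
3) (-5 + h)*(h + 4)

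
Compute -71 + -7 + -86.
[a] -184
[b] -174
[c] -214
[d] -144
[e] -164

First: -71 + -7 = -78
Then: -78 + -86 = -164
e) -164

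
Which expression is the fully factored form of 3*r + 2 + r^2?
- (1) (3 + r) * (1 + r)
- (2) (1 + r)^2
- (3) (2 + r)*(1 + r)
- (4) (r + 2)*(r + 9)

We need to factor 3*r + 2 + r^2.
The factored form is (2 + r)*(1 + r).
3) (2 + r)*(1 + r)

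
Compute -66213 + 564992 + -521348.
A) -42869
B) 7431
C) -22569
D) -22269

First: -66213 + 564992 = 498779
Then: 498779 + -521348 = -22569
C) -22569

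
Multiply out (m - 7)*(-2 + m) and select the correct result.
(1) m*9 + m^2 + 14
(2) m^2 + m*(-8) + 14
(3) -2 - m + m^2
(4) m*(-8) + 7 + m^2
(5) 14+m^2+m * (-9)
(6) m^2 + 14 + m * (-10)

Expanding (m - 7)*(-2 + m):
= 14+m^2+m * (-9)
5) 14+m^2+m * (-9)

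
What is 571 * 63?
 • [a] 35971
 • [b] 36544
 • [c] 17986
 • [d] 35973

571 * 63 = 35973
d) 35973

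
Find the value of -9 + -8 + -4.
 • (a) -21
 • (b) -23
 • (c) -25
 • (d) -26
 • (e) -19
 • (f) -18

First: -9 + -8 = -17
Then: -17 + -4 = -21
a) -21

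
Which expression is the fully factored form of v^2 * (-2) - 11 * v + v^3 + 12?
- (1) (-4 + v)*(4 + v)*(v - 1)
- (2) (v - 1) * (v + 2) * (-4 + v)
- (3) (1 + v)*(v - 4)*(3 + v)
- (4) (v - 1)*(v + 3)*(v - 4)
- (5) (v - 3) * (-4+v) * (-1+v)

We need to factor v^2 * (-2) - 11 * v + v^3 + 12.
The factored form is (v - 1)*(v + 3)*(v - 4).
4) (v - 1)*(v + 3)*(v - 4)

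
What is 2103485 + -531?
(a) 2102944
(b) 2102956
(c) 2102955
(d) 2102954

2103485 + -531 = 2102954
d) 2102954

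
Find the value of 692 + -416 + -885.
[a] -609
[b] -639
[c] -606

First: 692 + -416 = 276
Then: 276 + -885 = -609
a) -609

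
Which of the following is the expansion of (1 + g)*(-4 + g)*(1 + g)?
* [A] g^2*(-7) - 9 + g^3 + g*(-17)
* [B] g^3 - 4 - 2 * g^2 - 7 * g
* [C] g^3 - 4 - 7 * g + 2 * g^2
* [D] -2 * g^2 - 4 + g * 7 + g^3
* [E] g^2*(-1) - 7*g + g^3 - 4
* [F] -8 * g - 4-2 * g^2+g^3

Expanding (1 + g)*(-4 + g)*(1 + g):
= g^3 - 4 - 2 * g^2 - 7 * g
B) g^3 - 4 - 2 * g^2 - 7 * g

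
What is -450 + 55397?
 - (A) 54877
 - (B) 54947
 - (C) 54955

-450 + 55397 = 54947
B) 54947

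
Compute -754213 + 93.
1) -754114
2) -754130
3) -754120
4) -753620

-754213 + 93 = -754120
3) -754120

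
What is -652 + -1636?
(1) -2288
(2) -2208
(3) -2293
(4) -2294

-652 + -1636 = -2288
1) -2288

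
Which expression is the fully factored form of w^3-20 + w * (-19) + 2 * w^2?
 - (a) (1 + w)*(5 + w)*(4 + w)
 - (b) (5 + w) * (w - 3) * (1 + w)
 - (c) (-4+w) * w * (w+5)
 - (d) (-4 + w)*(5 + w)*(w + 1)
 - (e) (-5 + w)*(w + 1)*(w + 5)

We need to factor w^3-20 + w * (-19) + 2 * w^2.
The factored form is (-4 + w)*(5 + w)*(w + 1).
d) (-4 + w)*(5 + w)*(w + 1)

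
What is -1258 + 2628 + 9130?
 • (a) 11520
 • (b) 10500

First: -1258 + 2628 = 1370
Then: 1370 + 9130 = 10500
b) 10500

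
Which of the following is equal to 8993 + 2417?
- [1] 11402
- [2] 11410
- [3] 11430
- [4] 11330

8993 + 2417 = 11410
2) 11410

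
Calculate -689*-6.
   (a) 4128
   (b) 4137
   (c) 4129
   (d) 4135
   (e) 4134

-689 * -6 = 4134
e) 4134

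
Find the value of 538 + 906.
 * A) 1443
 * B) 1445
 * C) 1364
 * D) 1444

538 + 906 = 1444
D) 1444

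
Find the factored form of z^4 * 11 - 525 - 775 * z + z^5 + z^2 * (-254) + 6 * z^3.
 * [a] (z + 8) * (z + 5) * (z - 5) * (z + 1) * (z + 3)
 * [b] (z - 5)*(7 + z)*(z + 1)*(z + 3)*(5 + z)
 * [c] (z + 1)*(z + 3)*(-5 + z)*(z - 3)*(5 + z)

We need to factor z^4 * 11 - 525 - 775 * z + z^5 + z^2 * (-254) + 6 * z^3.
The factored form is (z - 5)*(7 + z)*(z + 1)*(z + 3)*(5 + z).
b) (z - 5)*(7 + z)*(z + 1)*(z + 3)*(5 + z)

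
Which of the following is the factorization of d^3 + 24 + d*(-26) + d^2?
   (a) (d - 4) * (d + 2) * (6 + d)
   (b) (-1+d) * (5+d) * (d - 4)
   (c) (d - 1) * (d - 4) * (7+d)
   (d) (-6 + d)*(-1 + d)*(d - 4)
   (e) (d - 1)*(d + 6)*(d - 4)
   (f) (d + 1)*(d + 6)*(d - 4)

We need to factor d^3 + 24 + d*(-26) + d^2.
The factored form is (d - 1)*(d + 6)*(d - 4).
e) (d - 1)*(d + 6)*(d - 4)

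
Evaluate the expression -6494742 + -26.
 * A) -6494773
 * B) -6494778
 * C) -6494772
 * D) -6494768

-6494742 + -26 = -6494768
D) -6494768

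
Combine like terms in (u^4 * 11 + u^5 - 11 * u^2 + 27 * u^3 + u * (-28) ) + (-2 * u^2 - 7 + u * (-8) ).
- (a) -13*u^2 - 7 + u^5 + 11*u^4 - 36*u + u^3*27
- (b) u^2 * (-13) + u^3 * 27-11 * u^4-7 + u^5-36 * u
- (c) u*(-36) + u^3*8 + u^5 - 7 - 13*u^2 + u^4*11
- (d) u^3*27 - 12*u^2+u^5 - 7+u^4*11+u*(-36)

Adding the polynomials and combining like terms:
(u^4*11 + u^5 - 11*u^2 + 27*u^3 + u*(-28)) + (-2*u^2 - 7 + u*(-8))
= -13*u^2 - 7 + u^5 + 11*u^4 - 36*u + u^3*27
a) -13*u^2 - 7 + u^5 + 11*u^4 - 36*u + u^3*27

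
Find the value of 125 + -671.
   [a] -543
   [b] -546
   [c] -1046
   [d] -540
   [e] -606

125 + -671 = -546
b) -546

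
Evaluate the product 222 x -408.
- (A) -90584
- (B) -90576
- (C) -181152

222 * -408 = -90576
B) -90576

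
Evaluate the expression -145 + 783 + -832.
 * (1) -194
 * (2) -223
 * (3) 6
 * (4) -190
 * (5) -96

First: -145 + 783 = 638
Then: 638 + -832 = -194
1) -194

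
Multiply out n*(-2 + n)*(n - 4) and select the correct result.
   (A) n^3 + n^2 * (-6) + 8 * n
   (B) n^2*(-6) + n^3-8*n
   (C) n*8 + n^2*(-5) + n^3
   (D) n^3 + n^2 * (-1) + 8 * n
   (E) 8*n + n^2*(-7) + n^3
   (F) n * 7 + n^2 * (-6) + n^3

Expanding n*(-2 + n)*(n - 4):
= n^3 + n^2 * (-6) + 8 * n
A) n^3 + n^2 * (-6) + 8 * n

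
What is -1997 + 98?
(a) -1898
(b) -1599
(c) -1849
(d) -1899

-1997 + 98 = -1899
d) -1899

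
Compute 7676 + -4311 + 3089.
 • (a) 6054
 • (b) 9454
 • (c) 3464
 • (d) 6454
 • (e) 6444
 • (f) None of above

First: 7676 + -4311 = 3365
Then: 3365 + 3089 = 6454
d) 6454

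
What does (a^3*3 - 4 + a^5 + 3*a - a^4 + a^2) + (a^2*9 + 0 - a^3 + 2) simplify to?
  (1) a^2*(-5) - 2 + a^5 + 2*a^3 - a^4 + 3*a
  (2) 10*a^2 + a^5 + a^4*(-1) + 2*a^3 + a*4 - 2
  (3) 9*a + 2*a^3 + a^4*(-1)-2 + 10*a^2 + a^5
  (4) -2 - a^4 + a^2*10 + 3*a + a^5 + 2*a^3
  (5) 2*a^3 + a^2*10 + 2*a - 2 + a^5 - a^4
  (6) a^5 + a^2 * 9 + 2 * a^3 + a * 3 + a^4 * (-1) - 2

Adding the polynomials and combining like terms:
(a^3*3 - 4 + a^5 + 3*a - a^4 + a^2) + (a^2*9 + 0 - a^3 + 2)
= -2 - a^4 + a^2*10 + 3*a + a^5 + 2*a^3
4) -2 - a^4 + a^2*10 + 3*a + a^5 + 2*a^3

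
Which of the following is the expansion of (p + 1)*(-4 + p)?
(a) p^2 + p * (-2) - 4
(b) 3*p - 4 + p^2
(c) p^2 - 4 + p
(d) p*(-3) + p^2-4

Expanding (p + 1)*(-4 + p):
= p*(-3) + p^2-4
d) p*(-3) + p^2-4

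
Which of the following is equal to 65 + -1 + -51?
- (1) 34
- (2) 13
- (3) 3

First: 65 + -1 = 64
Then: 64 + -51 = 13
2) 13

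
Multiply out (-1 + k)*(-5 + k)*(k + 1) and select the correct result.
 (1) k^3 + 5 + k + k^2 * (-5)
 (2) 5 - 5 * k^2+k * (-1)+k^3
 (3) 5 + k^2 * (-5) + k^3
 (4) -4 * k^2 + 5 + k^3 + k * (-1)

Expanding (-1 + k)*(-5 + k)*(k + 1):
= 5 - 5 * k^2+k * (-1)+k^3
2) 5 - 5 * k^2+k * (-1)+k^3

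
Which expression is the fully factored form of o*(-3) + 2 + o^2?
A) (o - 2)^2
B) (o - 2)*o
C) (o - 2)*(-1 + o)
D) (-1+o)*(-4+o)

We need to factor o*(-3) + 2 + o^2.
The factored form is (o - 2)*(-1 + o).
C) (o - 2)*(-1 + o)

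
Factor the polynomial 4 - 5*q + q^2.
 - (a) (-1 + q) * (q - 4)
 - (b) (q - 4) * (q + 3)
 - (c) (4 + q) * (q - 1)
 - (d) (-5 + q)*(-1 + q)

We need to factor 4 - 5*q + q^2.
The factored form is (-1 + q) * (q - 4).
a) (-1 + q) * (q - 4)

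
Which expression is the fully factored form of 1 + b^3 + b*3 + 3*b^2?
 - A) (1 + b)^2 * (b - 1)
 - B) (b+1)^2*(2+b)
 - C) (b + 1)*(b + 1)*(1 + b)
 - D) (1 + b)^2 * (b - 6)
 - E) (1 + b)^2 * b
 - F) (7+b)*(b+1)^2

We need to factor 1 + b^3 + b*3 + 3*b^2.
The factored form is (b + 1)*(b + 1)*(1 + b).
C) (b + 1)*(b + 1)*(1 + b)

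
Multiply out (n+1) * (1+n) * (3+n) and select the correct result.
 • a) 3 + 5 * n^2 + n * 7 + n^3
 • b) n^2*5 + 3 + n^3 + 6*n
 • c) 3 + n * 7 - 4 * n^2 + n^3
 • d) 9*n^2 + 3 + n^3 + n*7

Expanding (n+1) * (1+n) * (3+n):
= 3 + 5 * n^2 + n * 7 + n^3
a) 3 + 5 * n^2 + n * 7 + n^3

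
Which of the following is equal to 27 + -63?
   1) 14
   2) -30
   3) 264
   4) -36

27 + -63 = -36
4) -36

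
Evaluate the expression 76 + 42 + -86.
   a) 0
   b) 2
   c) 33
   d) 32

First: 76 + 42 = 118
Then: 118 + -86 = 32
d) 32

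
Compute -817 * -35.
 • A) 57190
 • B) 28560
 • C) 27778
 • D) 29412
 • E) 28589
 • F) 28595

-817 * -35 = 28595
F) 28595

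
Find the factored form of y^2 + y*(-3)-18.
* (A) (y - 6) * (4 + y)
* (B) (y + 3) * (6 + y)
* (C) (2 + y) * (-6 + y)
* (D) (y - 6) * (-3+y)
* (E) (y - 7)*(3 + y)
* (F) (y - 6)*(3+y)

We need to factor y^2 + y*(-3)-18.
The factored form is (y - 6)*(3+y).
F) (y - 6)*(3+y)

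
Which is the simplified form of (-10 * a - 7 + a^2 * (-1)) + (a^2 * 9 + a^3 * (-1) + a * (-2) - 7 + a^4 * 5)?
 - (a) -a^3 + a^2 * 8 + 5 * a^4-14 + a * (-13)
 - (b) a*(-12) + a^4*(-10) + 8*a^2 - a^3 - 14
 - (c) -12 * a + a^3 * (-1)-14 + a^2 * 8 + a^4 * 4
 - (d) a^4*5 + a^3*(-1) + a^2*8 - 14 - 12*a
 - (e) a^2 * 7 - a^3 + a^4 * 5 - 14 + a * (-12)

Adding the polynomials and combining like terms:
(-10*a - 7 + a^2*(-1)) + (a^2*9 + a^3*(-1) + a*(-2) - 7 + a^4*5)
= a^4*5 + a^3*(-1) + a^2*8 - 14 - 12*a
d) a^4*5 + a^3*(-1) + a^2*8 - 14 - 12*a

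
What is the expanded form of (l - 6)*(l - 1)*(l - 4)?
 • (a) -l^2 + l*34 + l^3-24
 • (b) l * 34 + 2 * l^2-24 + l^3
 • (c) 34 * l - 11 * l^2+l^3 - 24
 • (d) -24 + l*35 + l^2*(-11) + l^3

Expanding (l - 6)*(l - 1)*(l - 4):
= 34 * l - 11 * l^2+l^3 - 24
c) 34 * l - 11 * l^2+l^3 - 24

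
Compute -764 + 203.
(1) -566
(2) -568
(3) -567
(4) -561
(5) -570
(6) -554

-764 + 203 = -561
4) -561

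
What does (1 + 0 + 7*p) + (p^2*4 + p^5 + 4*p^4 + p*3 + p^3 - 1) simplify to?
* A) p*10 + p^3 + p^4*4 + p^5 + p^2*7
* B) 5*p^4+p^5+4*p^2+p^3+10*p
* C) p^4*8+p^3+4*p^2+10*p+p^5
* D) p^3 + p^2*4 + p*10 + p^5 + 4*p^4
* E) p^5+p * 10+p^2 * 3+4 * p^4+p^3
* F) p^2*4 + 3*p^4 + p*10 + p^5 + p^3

Adding the polynomials and combining like terms:
(1 + 0 + 7*p) + (p^2*4 + p^5 + 4*p^4 + p*3 + p^3 - 1)
= p^3 + p^2*4 + p*10 + p^5 + 4*p^4
D) p^3 + p^2*4 + p*10 + p^5 + 4*p^4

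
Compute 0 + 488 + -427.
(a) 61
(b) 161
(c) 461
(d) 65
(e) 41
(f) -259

First: 0 + 488 = 488
Then: 488 + -427 = 61
a) 61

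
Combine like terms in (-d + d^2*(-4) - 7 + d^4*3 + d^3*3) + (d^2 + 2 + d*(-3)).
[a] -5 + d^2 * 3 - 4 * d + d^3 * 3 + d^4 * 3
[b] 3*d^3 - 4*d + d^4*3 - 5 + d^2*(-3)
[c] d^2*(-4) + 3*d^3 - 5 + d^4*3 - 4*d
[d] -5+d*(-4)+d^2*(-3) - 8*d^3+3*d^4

Adding the polynomials and combining like terms:
(-d + d^2*(-4) - 7 + d^4*3 + d^3*3) + (d^2 + 2 + d*(-3))
= 3*d^3 - 4*d + d^4*3 - 5 + d^2*(-3)
b) 3*d^3 - 4*d + d^4*3 - 5 + d^2*(-3)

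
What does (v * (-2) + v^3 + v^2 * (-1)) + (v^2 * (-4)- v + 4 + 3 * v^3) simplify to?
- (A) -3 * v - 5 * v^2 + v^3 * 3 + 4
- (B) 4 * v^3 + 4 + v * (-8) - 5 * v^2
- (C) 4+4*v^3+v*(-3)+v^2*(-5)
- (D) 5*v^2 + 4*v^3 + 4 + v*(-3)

Adding the polynomials and combining like terms:
(v*(-2) + v^3 + v^2*(-1)) + (v^2*(-4) - v + 4 + 3*v^3)
= 4+4*v^3+v*(-3)+v^2*(-5)
C) 4+4*v^3+v*(-3)+v^2*(-5)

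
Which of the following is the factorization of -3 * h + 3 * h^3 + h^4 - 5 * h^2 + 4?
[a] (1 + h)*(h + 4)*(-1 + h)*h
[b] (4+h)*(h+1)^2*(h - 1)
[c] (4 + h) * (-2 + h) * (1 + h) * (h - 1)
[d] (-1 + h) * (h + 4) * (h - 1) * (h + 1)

We need to factor -3 * h + 3 * h^3 + h^4 - 5 * h^2 + 4.
The factored form is (-1 + h) * (h + 4) * (h - 1) * (h + 1).
d) (-1 + h) * (h + 4) * (h - 1) * (h + 1)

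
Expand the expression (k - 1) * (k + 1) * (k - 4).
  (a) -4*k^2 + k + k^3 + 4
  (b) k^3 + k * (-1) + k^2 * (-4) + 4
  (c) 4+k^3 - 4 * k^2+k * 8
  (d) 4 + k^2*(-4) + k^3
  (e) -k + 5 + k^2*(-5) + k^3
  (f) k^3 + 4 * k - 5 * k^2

Expanding (k - 1) * (k + 1) * (k - 4):
= k^3 + k * (-1) + k^2 * (-4) + 4
b) k^3 + k * (-1) + k^2 * (-4) + 4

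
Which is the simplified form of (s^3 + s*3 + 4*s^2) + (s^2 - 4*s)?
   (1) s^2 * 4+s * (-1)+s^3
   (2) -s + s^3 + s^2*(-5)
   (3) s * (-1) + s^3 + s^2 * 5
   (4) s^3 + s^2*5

Adding the polynomials and combining like terms:
(s^3 + s*3 + 4*s^2) + (s^2 - 4*s)
= s * (-1) + s^3 + s^2 * 5
3) s * (-1) + s^3 + s^2 * 5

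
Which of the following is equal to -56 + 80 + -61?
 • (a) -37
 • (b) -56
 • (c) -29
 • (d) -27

First: -56 + 80 = 24
Then: 24 + -61 = -37
a) -37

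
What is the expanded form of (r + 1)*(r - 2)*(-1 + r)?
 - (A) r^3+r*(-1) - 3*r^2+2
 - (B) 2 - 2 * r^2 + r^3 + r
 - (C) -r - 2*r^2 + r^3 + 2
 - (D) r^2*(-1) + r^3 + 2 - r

Expanding (r + 1)*(r - 2)*(-1 + r):
= -r - 2*r^2 + r^3 + 2
C) -r - 2*r^2 + r^3 + 2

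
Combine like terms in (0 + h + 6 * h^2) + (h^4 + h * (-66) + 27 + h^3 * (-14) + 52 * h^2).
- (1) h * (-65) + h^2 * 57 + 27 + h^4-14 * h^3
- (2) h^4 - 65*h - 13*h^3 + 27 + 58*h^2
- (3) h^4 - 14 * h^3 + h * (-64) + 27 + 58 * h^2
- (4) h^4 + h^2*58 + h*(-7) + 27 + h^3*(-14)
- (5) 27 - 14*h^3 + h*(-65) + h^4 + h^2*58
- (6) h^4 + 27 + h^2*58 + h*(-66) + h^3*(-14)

Adding the polynomials and combining like terms:
(0 + h + 6*h^2) + (h^4 + h*(-66) + 27 + h^3*(-14) + 52*h^2)
= 27 - 14*h^3 + h*(-65) + h^4 + h^2*58
5) 27 - 14*h^3 + h*(-65) + h^4 + h^2*58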